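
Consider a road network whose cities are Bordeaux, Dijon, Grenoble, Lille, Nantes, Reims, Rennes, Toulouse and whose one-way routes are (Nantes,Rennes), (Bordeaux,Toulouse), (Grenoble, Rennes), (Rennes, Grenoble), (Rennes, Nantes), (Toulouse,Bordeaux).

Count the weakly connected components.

From Bordeaux: component {Bordeaux, Toulouse}.
From Dijon: component {Dijon}.
From Grenoble: component {Grenoble, Nantes, Rennes}.
From Lille: component {Lille}.
From Reims: component {Reims}.
That's 5 components.

5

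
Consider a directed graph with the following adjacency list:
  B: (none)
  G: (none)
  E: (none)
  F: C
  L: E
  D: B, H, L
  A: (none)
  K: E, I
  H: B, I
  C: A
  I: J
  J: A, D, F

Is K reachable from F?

No

Explore from F.
Distance 1: reach C.
Distance 2: reach A.
The search from F is exhausted; no directed path reaches K.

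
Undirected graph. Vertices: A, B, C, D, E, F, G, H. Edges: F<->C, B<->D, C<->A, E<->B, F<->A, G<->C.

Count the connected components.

From A: component {A, C, F, G}.
From B: component {B, D, E}.
From H: component {H}.
That's 3 components.

3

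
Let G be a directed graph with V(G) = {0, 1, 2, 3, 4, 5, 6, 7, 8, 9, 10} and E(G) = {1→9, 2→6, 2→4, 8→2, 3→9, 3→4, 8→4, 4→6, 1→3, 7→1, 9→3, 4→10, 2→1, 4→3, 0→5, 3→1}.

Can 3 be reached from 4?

Explore from 4.
Distance 1: reach 3, 6, 10.
Found 3.

Yes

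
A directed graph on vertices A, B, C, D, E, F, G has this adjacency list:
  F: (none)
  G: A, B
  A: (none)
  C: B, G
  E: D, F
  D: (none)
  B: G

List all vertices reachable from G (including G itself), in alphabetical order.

Start at G.
Its neighbours: A, B.
Nothing further is reachable.

A, B, G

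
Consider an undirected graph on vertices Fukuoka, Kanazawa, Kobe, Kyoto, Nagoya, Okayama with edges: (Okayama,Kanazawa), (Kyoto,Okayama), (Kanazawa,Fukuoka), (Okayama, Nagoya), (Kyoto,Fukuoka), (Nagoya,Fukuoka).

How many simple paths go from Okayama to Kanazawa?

3

Okayama–Kanazawa
Okayama–Kyoto–Fukuoka–Kanazawa
Okayama–Nagoya–Fukuoka–Kanazawa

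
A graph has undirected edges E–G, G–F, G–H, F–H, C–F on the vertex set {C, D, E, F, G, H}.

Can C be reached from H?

Explore from H.
Distance 1: reach F, G.
Distance 2: reach C, E.
Found C.

Yes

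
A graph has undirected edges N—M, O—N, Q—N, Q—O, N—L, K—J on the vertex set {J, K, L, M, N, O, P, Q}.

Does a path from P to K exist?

No

P has no edges, so nothing is reachable from it.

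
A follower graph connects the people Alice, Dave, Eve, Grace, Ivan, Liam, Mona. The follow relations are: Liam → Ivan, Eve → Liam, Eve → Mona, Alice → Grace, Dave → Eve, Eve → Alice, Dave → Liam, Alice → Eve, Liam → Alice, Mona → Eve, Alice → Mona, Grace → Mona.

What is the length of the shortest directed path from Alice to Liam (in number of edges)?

2

Distance 0: Alice.
Distance 1: Eve, Grace, Mona.
Distance 2: Liam — contains Liam.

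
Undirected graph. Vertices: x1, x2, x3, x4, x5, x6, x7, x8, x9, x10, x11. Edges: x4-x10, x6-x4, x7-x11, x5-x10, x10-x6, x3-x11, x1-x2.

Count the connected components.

5

From x1: component {x1, x2}.
From x3: component {x3, x7, x11}.
From x4: component {x4, x5, x6, x10}.
From x8: component {x8}.
From x9: component {x9}.
That's 5 components.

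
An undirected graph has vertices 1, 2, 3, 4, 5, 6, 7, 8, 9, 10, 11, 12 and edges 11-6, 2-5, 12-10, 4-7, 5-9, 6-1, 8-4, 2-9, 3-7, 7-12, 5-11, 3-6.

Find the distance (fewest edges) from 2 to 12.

Distance 0: 2.
Distance 1: 5, 9.
Distance 2: 11.
Distance 3: 6.
Distance 4: 1, 3.
Distance 5: 7.
Distance 6: 4, 12 — contains 12.

6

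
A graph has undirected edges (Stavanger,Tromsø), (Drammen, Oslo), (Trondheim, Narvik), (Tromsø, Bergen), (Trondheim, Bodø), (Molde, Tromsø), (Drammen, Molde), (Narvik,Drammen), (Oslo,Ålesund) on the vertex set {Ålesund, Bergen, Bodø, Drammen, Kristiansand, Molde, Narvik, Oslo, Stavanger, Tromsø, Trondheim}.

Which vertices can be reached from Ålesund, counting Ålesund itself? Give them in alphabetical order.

Start at Ålesund.
Its neighbours: Oslo.
Then their neighbours: Drammen.
Then next layer: Molde, Narvik.
Then next layer: Tromsø, Trondheim.
Then next layer: Bergen, Bodø, Stavanger.
Nothing further is reachable.

Ålesund, Bergen, Bodø, Drammen, Molde, Narvik, Oslo, Stavanger, Tromsø, Trondheim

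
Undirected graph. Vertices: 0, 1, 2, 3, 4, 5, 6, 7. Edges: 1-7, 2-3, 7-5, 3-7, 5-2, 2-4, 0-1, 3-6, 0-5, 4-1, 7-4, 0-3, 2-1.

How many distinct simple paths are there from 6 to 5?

6–3–0–1–2–4–7–5
6–3–0–1–2–5
6–3–0–1–4–2–5
6–3–0–1–4–7–5
6–3–0–1–7–4–2–5
6–3–0–1–7–5
6–3–0–5
6–3–2–1–0–5
... and 15 more.

23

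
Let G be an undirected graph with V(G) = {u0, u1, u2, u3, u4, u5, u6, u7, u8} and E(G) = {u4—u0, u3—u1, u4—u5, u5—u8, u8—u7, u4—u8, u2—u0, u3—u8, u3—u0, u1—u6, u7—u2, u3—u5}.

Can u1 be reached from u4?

Yes

Explore from u4.
Distance 1: reach u0, u5, u8.
Distance 2: reach u2, u3, u7.
Distance 3: reach u1.
Found u1.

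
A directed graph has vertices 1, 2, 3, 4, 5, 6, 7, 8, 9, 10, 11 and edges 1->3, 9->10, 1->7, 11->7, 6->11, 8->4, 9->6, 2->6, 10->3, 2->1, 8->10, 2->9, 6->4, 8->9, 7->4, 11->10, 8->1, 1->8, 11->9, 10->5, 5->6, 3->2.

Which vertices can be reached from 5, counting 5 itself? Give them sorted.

Start at 5.
Its neighbours: 6.
Then their neighbours: 4, 11.
Then next layer: 7, 9, 10.
Then next layer: 3.
Then next layer: 2.
Then next layer: 1.
Then next layer: 8.
Every vertex is now reached.

1, 2, 3, 4, 5, 6, 7, 8, 9, 10, 11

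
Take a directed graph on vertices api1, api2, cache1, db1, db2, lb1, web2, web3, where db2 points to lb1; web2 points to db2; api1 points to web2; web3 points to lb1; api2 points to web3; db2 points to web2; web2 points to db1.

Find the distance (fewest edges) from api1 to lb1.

Distance 0: api1.
Distance 1: web2.
Distance 2: db1, db2.
Distance 3: lb1 — contains lb1.

3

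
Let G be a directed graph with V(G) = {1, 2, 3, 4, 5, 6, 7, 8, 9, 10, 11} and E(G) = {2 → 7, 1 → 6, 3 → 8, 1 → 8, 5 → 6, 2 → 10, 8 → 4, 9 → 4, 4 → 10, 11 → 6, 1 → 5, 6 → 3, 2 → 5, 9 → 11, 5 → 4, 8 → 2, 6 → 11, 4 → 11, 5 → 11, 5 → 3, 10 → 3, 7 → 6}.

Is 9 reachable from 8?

Explore from 8.
Distance 1: reach 2, 4.
Distance 2: reach 5, 7, 10, 11.
Distance 3: reach 3, 6.
The search from 8 is exhausted; no directed path reaches 9.

No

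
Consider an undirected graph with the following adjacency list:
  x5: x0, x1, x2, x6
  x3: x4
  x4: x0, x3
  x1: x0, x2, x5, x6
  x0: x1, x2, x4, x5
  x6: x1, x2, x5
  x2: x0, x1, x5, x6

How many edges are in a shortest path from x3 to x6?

4

Distance 0: x3.
Distance 1: x4.
Distance 2: x0.
Distance 3: x1, x2, x5.
Distance 4: x6 — contains x6.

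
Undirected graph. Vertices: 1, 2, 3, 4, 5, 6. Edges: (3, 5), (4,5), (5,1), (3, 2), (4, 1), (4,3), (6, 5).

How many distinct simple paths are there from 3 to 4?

3

3–4
3–5–1–4
3–5–4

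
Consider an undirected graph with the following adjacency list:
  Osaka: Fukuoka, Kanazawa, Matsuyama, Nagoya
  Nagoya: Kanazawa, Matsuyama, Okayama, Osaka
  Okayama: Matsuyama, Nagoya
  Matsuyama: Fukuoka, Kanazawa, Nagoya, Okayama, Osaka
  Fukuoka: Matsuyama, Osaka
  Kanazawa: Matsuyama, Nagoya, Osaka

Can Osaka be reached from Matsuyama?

Yes

Explore from Matsuyama.
Distance 1: reach Fukuoka, Kanazawa, Nagoya, Okayama, Osaka.
Found Osaka.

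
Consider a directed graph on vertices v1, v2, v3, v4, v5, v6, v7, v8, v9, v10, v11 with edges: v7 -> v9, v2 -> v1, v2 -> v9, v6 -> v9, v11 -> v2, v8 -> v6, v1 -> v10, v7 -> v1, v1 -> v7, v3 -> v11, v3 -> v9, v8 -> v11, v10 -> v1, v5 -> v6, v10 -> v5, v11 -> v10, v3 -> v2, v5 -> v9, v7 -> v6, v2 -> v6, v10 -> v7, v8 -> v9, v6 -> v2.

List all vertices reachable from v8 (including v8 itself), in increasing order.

v1, v2, v5, v6, v7, v8, v9, v10, v11

Start at v8.
Its neighbours: v6, v9, v11.
Then their neighbours: v2, v10.
Then next layer: v1, v5, v7.
Nothing further is reachable.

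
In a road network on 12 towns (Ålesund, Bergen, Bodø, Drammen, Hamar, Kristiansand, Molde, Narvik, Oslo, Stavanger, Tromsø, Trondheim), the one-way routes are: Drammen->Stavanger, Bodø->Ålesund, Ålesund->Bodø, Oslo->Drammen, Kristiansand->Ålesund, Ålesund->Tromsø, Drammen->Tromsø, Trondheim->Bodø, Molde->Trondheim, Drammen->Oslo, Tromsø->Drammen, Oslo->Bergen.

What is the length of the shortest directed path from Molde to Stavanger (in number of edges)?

6

Distance 0: Molde.
Distance 1: Trondheim.
Distance 2: Bodø.
Distance 3: Ålesund.
Distance 4: Tromsø.
Distance 5: Drammen.
Distance 6: Oslo, Stavanger — contains Stavanger.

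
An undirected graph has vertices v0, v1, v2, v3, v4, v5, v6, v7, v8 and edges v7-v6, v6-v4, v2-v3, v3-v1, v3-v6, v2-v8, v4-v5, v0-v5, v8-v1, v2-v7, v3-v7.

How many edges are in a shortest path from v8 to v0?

Distance 0: v8.
Distance 1: v1, v2.
Distance 2: v3, v7.
Distance 3: v6.
Distance 4: v4.
Distance 5: v5.
Distance 6: v0 — contains v0.

6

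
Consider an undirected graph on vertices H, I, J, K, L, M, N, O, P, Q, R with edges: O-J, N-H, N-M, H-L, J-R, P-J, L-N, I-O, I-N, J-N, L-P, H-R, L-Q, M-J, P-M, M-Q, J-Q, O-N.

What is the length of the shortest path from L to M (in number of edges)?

Distance 0: L.
Distance 1: H, N, P, Q.
Distance 2: I, J, M, O, R — contains M.

2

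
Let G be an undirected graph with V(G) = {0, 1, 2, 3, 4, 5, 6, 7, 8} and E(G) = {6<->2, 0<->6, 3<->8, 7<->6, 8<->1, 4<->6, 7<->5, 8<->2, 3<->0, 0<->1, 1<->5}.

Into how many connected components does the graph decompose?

From 0: component {0, 1, 2, 3, 4, 5, 6, 7, 8}.
That's 1 component.

1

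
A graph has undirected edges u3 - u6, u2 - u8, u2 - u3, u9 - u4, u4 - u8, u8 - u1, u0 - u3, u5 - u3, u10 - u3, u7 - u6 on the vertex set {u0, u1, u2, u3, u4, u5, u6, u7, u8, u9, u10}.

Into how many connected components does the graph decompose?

1

From u0: component {u0, u1, u2, u3, u4, u5, u6, u7, u8, u9, u10}.
That's 1 component.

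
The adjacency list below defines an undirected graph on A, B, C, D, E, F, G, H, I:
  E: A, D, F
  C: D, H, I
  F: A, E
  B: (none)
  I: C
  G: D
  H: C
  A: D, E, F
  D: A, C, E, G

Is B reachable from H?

Explore from H.
Distance 1: reach C.
Distance 2: reach D, I.
Distance 3: reach A, E, G.
Distance 4: reach F.
The search is exhausted without reaching B; it lies in a different component.

No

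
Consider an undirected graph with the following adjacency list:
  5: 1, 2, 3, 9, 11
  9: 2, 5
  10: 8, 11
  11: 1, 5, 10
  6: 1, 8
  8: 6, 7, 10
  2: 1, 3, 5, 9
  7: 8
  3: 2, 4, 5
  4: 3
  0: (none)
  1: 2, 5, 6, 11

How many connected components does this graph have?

2

From 0: component {0}.
From 1: component {1, 2, 3, 4, 5, 6, 7, 8, 9, 10, 11}.
That's 2 components.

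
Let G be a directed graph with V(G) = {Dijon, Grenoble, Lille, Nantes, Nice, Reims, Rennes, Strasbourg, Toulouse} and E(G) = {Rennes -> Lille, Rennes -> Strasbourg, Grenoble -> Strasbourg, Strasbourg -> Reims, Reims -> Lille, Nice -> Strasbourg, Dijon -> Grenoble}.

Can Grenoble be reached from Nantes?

Nantes has no outgoing edges, so nothing is reachable from it.

No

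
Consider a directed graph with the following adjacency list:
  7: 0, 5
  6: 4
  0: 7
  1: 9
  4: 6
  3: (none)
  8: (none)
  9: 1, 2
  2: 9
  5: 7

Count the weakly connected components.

From 0: component {0, 5, 7}.
From 1: component {1, 2, 9}.
From 3: component {3}.
From 4: component {4, 6}.
From 8: component {8}.
That's 5 components.

5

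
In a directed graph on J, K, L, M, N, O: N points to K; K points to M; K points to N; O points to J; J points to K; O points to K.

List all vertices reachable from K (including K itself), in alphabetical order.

K, M, N

Start at K.
Its neighbours: M, N.
Nothing further is reachable.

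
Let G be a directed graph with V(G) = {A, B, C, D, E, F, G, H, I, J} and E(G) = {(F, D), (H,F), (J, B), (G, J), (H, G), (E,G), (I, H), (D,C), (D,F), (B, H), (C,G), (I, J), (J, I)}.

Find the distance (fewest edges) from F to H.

6

Distance 0: F.
Distance 1: D.
Distance 2: C.
Distance 3: G.
Distance 4: J.
Distance 5: B, I.
Distance 6: H — contains H.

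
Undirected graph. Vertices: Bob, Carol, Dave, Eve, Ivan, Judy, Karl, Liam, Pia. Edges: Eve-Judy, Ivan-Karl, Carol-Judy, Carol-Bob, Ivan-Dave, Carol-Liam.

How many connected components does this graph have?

3

From Bob: component {Bob, Carol, Eve, Judy, Liam}.
From Dave: component {Dave, Ivan, Karl}.
From Pia: component {Pia}.
That's 3 components.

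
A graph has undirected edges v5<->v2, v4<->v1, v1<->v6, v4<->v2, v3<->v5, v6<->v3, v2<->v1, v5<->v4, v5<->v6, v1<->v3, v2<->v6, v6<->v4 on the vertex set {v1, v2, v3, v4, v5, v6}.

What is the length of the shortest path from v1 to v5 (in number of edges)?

Distance 0: v1.
Distance 1: v2, v3, v4, v6.
Distance 2: v5 — contains v5.

2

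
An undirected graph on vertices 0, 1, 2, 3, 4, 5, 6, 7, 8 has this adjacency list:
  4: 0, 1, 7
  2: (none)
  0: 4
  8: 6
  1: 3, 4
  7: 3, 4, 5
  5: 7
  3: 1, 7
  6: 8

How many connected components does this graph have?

3

From 0: component {0, 1, 3, 4, 5, 7}.
From 2: component {2}.
From 6: component {6, 8}.
That's 3 components.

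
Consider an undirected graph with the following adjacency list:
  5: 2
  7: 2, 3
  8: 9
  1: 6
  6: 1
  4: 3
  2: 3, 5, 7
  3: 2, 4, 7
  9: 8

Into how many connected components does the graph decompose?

From 1: component {1, 6}.
From 2: component {2, 3, 4, 5, 7}.
From 8: component {8, 9}.
That's 3 components.

3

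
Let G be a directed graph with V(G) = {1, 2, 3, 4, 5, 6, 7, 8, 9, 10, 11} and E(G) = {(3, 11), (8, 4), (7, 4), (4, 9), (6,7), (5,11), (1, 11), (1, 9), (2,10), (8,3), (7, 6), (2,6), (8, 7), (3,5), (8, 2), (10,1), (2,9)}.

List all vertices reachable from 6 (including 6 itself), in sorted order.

Start at 6.
Its neighbours: 7.
Then their neighbours: 4.
Then next layer: 9.
Nothing further is reachable.

4, 6, 7, 9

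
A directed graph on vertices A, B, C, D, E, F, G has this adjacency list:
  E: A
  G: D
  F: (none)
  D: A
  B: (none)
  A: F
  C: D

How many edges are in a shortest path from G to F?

3

Distance 0: G.
Distance 1: D.
Distance 2: A.
Distance 3: F — contains F.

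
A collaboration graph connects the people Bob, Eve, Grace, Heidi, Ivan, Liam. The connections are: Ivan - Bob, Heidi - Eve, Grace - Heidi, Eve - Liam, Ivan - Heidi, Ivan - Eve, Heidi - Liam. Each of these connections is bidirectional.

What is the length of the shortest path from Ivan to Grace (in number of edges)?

2

Distance 0: Ivan.
Distance 1: Bob, Eve, Heidi.
Distance 2: Grace, Liam — contains Grace.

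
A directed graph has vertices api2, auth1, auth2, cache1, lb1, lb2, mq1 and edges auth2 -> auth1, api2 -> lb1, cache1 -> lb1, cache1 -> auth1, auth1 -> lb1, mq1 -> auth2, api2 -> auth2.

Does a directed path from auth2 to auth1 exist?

Explore from auth2.
Distance 1: reach auth1.
Found auth1.

Yes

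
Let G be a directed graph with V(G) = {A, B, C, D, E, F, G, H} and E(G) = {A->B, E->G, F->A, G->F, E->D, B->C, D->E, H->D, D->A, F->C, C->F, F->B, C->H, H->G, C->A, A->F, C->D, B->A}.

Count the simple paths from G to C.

G→F→A→B→C
G→F→B→C
G→F→C

3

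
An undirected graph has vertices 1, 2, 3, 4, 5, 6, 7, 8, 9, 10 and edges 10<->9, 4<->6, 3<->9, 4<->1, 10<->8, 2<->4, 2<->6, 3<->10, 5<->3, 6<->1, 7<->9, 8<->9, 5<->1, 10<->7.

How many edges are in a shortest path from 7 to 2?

Distance 0: 7.
Distance 1: 9, 10.
Distance 2: 3, 8.
Distance 3: 5.
Distance 4: 1.
Distance 5: 4, 6.
Distance 6: 2 — contains 2.

6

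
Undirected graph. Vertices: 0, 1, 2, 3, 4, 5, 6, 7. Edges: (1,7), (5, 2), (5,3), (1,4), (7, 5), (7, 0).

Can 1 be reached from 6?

6 has no edges, so nothing is reachable from it.

No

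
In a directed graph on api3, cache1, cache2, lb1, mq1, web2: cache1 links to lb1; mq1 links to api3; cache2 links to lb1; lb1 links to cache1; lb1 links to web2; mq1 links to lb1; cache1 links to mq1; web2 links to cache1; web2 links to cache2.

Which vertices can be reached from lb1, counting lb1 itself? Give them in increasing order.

api3, cache1, cache2, lb1, mq1, web2

Start at lb1.
Its neighbours: cache1, web2.
Then their neighbours: cache2, mq1.
Then next layer: api3.
Every vertex is now reached.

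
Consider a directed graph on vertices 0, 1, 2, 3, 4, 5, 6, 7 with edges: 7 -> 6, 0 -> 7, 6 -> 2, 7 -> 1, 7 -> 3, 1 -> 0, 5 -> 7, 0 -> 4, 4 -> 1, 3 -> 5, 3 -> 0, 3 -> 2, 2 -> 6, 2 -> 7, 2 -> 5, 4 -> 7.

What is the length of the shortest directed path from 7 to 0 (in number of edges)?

2

Distance 0: 7.
Distance 1: 1, 3, 6.
Distance 2: 0, 2, 5 — contains 0.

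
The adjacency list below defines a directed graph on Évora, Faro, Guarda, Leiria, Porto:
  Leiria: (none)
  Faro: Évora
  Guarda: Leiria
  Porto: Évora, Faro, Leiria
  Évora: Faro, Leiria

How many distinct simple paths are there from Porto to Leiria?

Porto→Évora→Leiria
Porto→Faro→Évora→Leiria
Porto→Leiria

3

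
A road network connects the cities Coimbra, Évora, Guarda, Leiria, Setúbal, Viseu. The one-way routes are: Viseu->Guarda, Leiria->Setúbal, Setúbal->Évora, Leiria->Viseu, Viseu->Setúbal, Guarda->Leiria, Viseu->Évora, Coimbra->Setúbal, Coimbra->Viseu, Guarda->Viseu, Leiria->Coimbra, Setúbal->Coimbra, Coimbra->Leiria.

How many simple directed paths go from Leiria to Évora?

7

Leiria→Coimbra→Setúbal→Évora
Leiria→Coimbra→Viseu→Évora
Leiria→Coimbra→Viseu→Setúbal→Évora
Leiria→Setúbal→Coimbra→Viseu→Évora
Leiria→Setúbal→Évora
Leiria→Viseu→Évora
Leiria→Viseu→Setúbal→Évora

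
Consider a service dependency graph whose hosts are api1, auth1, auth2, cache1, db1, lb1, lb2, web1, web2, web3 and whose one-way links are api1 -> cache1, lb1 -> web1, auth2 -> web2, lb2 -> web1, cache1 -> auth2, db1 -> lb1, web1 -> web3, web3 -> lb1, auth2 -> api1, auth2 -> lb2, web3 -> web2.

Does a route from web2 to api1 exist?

No

web2 has no outgoing edges, so nothing is reachable from it.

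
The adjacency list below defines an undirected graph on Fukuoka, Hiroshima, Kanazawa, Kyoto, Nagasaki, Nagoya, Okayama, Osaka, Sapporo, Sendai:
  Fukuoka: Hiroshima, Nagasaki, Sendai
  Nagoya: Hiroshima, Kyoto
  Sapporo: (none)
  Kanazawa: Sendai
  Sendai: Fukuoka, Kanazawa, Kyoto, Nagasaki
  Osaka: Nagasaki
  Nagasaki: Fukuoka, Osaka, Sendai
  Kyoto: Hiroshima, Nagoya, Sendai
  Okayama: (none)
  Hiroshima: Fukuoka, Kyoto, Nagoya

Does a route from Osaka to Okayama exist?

Explore from Osaka.
Distance 1: reach Nagasaki.
Distance 2: reach Fukuoka, Sendai.
Distance 3: reach Hiroshima, Kanazawa, Kyoto.
Distance 4: reach Nagoya.
The search is exhausted without reaching Okayama; it lies in a different component.

No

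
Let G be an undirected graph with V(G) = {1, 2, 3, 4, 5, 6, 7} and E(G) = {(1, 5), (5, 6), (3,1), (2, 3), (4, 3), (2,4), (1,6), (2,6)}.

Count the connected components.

2

From 1: component {1, 2, 3, 4, 5, 6}.
From 7: component {7}.
That's 2 components.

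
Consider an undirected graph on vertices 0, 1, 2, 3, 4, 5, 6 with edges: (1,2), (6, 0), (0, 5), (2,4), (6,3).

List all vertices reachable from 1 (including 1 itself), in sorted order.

Start at 1.
Its neighbours: 2.
Then their neighbours: 4.
Nothing further is reachable.

1, 2, 4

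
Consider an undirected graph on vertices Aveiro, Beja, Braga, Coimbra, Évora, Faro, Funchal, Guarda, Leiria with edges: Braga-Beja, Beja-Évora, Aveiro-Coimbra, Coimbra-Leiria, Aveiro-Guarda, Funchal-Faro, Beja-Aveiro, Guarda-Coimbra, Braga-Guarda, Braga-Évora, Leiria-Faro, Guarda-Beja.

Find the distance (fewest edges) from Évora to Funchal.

Distance 0: Évora.
Distance 1: Beja, Braga.
Distance 2: Aveiro, Guarda.
Distance 3: Coimbra.
Distance 4: Leiria.
Distance 5: Faro.
Distance 6: Funchal — contains Funchal.

6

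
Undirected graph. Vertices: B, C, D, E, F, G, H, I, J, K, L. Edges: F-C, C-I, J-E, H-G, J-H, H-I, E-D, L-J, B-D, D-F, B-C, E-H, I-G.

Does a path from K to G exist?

K has no edges, so nothing is reachable from it.

No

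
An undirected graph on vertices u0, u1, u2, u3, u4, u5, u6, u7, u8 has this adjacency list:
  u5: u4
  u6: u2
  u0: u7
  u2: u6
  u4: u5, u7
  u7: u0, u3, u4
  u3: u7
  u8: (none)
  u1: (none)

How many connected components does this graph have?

4

From u0: component {u0, u3, u4, u5, u7}.
From u1: component {u1}.
From u2: component {u2, u6}.
From u8: component {u8}.
That's 4 components.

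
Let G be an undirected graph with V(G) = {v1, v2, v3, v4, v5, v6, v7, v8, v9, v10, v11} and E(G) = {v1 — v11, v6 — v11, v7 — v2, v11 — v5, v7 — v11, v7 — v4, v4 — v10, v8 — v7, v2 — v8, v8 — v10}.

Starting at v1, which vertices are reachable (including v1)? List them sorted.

v1, v2, v4, v5, v6, v7, v8, v10, v11

Start at v1.
Its neighbours: v11.
Then their neighbours: v5, v6, v7.
Then next layer: v2, v4, v8.
Then next layer: v10.
Nothing further is reachable.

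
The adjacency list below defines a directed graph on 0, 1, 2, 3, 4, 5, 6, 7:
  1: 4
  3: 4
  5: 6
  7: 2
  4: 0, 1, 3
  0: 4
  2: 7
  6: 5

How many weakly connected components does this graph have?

From 0: component {0, 1, 3, 4}.
From 2: component {2, 7}.
From 5: component {5, 6}.
That's 3 components.

3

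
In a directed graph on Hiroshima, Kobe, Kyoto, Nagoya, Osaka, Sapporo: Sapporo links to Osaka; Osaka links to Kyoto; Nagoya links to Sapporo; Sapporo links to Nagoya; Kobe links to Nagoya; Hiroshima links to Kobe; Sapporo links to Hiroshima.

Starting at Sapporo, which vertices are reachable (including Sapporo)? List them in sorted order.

Hiroshima, Kobe, Kyoto, Nagoya, Osaka, Sapporo

Start at Sapporo.
Its neighbours: Hiroshima, Nagoya, Osaka.
Then their neighbours: Kobe, Kyoto.
Every vertex is now reached.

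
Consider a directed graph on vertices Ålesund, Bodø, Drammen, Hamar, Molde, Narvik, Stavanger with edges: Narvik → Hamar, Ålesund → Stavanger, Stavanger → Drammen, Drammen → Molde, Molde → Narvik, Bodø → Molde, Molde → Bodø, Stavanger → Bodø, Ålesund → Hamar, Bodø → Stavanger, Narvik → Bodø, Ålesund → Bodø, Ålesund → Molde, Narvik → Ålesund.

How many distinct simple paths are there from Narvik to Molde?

7

Narvik→Ålesund→Bodø→Molde
Narvik→Ålesund→Bodø→Stavanger→Drammen→Molde
Narvik→Ålesund→Molde
Narvik→Ålesund→Stavanger→Bodø→Molde
Narvik→Ålesund→Stavanger→Drammen→Molde
Narvik→Bodø→Molde
Narvik→Bodø→Stavanger→Drammen→Molde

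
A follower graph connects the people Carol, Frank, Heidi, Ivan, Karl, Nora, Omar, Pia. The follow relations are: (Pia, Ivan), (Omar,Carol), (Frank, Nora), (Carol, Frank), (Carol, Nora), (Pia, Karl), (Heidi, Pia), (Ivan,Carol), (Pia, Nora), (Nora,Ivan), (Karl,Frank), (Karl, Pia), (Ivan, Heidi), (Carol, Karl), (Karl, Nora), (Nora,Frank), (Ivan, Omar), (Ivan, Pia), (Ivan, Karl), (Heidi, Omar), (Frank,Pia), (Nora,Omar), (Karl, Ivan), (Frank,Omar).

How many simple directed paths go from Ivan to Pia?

21

Ivan→Carol→Frank→Pia
Ivan→Carol→Karl→Frank→Pia
Ivan→Carol→Karl→Nora→Frank→Pia
Ivan→Carol→Karl→Pia
Ivan→Carol→Nora→Frank→Pia
Ivan→Heidi→Omar→Carol→Frank→Pia
Ivan→Heidi→Omar→Carol→Karl→Frank→Pia
Ivan→Heidi→Omar→Carol→Karl→Nora→Frank→Pia
... and 13 more.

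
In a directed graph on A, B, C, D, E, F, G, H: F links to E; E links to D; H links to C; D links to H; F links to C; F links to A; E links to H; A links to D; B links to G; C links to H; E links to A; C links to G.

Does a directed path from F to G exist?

Explore from F.
Distance 1: reach A, C, E.
Distance 2: reach D, G, H.
Found G.

Yes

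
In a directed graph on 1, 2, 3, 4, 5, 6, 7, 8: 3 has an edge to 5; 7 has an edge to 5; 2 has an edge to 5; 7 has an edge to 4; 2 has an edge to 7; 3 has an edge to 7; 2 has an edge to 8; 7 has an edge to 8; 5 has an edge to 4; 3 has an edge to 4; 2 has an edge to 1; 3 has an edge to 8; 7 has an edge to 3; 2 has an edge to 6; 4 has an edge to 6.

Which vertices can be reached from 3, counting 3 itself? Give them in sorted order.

3, 4, 5, 6, 7, 8

Start at 3.
Its neighbours: 4, 5, 7, 8.
Then their neighbours: 6.
Nothing further is reachable.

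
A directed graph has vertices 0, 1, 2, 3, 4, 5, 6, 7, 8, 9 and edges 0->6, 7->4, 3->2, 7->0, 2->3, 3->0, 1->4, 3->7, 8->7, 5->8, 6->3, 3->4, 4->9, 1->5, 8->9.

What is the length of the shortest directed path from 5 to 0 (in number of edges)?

3

Distance 0: 5.
Distance 1: 8.
Distance 2: 7, 9.
Distance 3: 0, 4 — contains 0.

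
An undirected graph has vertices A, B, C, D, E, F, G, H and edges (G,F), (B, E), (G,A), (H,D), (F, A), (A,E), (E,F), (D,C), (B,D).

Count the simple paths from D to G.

D–B–E–A–F–G
D–B–E–A–G
D–B–E–F–A–G
D–B–E–F–G

4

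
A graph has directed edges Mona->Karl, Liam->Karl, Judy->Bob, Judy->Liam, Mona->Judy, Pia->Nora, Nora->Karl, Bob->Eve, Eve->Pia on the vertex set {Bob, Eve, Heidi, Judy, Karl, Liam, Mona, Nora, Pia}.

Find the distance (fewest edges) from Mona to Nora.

Distance 0: Mona.
Distance 1: Judy, Karl.
Distance 2: Bob, Liam.
Distance 3: Eve.
Distance 4: Pia.
Distance 5: Nora — contains Nora.

5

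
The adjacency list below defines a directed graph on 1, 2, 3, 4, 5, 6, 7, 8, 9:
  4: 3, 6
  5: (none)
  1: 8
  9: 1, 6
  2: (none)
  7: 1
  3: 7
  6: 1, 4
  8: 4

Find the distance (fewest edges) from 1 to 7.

Distance 0: 1.
Distance 1: 8.
Distance 2: 4.
Distance 3: 3, 6.
Distance 4: 7 — contains 7.

4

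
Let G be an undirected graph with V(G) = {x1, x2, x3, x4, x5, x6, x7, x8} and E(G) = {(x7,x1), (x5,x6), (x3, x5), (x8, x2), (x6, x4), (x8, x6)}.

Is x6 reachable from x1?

Explore from x1.
Distance 1: reach x7.
The search is exhausted without reaching x6; it lies in a different component.

No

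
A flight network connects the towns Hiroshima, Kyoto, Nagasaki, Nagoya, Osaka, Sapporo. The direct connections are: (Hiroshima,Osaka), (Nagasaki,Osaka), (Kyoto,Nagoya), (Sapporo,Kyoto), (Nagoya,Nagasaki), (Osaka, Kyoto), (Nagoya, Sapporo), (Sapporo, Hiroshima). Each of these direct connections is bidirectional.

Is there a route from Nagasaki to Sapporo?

Yes

Explore from Nagasaki.
Distance 1: reach Nagoya, Osaka.
Distance 2: reach Hiroshima, Kyoto, Sapporo.
Found Sapporo.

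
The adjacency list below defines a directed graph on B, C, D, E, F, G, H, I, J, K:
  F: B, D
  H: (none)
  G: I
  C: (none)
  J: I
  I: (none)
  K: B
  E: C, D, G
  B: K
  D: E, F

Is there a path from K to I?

Explore from K.
Distance 1: reach B.
The search from K is exhausted; no directed path reaches I.

No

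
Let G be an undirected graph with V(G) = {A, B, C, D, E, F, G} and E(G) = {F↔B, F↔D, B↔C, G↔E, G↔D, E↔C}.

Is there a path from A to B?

No

A has no edges, so nothing is reachable from it.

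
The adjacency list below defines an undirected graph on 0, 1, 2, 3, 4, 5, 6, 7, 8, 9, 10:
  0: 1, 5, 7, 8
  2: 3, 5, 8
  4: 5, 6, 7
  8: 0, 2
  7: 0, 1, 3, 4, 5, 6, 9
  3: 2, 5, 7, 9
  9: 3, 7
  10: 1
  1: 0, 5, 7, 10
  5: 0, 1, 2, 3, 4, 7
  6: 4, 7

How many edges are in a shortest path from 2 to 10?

Distance 0: 2.
Distance 1: 3, 5, 8.
Distance 2: 0, 1, 4, 7, 9.
Distance 3: 6, 10 — contains 10.

3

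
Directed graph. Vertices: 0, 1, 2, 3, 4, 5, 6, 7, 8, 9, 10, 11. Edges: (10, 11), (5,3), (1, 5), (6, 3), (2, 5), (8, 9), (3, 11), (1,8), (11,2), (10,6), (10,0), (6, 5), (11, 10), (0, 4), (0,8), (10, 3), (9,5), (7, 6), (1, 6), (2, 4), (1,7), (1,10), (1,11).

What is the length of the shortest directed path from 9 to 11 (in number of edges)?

3

Distance 0: 9.
Distance 1: 5.
Distance 2: 3.
Distance 3: 11 — contains 11.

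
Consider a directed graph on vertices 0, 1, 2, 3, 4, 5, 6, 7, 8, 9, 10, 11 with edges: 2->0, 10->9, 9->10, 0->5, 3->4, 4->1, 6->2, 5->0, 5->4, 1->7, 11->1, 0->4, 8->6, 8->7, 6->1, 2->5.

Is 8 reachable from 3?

No

Explore from 3.
Distance 1: reach 4.
Distance 2: reach 1.
Distance 3: reach 7.
The search from 3 is exhausted; no directed path reaches 8.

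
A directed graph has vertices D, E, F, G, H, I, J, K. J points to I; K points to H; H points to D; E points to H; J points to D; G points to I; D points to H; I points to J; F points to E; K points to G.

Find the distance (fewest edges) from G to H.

4

Distance 0: G.
Distance 1: I.
Distance 2: J.
Distance 3: D.
Distance 4: H — contains H.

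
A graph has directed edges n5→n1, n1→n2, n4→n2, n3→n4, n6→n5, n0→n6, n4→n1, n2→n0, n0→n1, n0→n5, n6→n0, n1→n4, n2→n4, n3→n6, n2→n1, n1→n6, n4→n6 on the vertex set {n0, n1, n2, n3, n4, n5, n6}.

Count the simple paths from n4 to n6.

7

n4→n1→n2→n0→n6
n4→n1→n6
n4→n2→n0→n1→n6
n4→n2→n0→n5→n1→n6
n4→n2→n0→n6
n4→n2→n1→n6
n4→n6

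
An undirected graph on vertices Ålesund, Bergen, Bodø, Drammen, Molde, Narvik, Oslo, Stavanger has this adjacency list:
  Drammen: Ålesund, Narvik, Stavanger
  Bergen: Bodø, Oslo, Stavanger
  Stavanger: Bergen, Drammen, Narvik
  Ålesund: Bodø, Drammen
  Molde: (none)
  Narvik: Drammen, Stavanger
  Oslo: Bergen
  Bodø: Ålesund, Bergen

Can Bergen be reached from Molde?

No

Molde has no edges, so nothing is reachable from it.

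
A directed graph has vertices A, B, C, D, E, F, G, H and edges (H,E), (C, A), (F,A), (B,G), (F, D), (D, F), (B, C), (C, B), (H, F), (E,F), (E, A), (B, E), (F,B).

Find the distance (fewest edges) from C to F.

3

Distance 0: C.
Distance 1: A, B.
Distance 2: E, G.
Distance 3: F — contains F.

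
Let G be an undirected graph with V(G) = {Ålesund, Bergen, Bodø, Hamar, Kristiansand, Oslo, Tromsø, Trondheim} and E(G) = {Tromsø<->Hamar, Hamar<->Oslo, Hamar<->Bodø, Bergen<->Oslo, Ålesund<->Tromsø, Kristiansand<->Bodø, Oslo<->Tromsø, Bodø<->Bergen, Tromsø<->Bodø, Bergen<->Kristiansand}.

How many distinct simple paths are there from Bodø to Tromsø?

7

Bodø–Bergen–Oslo–Hamar–Tromsø
Bodø–Bergen–Oslo–Tromsø
Bodø–Hamar–Oslo–Tromsø
Bodø–Hamar–Tromsø
Bodø–Kristiansand–Bergen–Oslo–Hamar–Tromsø
Bodø–Kristiansand–Bergen–Oslo–Tromsø
Bodø–Tromsø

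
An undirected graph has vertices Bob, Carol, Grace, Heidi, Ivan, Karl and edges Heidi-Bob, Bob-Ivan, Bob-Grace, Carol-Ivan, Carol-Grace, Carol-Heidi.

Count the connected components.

2

From Bob: component {Bob, Carol, Grace, Heidi, Ivan}.
From Karl: component {Karl}.
That's 2 components.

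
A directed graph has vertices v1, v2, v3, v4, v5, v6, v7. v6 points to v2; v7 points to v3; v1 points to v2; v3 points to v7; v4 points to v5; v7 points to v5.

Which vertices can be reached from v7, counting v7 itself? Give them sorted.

v3, v5, v7

Start at v7.
Its neighbours: v3, v5.
Nothing further is reachable.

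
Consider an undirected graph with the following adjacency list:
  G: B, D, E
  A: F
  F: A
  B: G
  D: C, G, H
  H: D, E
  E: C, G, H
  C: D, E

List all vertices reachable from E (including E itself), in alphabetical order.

B, C, D, E, G, H

Start at E.
Its neighbours: C, G, H.
Then their neighbours: B, D.
Nothing further is reachable.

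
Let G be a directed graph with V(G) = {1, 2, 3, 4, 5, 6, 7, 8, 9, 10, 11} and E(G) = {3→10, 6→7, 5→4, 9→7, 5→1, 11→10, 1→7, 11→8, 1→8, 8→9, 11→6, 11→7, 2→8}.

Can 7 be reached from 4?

No

4 has no outgoing edges, so nothing is reachable from it.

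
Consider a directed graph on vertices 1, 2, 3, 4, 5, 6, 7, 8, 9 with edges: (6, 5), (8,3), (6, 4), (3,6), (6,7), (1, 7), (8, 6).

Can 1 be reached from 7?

No

7 has no outgoing edges, so nothing is reachable from it.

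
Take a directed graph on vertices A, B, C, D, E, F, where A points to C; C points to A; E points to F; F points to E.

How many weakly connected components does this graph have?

4

From A: component {A, C}.
From B: component {B}.
From D: component {D}.
From E: component {E, F}.
That's 4 components.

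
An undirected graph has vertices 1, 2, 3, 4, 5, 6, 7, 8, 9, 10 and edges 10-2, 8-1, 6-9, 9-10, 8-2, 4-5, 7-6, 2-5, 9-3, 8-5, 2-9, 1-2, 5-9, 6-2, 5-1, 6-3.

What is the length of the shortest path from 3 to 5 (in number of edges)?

Distance 0: 3.
Distance 1: 6, 9.
Distance 2: 2, 5, 7, 10 — contains 5.

2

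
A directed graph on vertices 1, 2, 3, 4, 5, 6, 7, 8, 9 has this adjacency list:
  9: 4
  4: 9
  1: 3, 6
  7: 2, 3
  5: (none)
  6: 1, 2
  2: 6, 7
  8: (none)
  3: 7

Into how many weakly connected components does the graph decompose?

From 1: component {1, 2, 3, 6, 7}.
From 4: component {4, 9}.
From 5: component {5}.
From 8: component {8}.
That's 4 components.

4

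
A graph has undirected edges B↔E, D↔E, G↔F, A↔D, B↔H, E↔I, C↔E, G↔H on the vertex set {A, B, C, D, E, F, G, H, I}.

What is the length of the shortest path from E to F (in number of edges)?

Distance 0: E.
Distance 1: B, C, D, I.
Distance 2: A, H.
Distance 3: G.
Distance 4: F — contains F.

4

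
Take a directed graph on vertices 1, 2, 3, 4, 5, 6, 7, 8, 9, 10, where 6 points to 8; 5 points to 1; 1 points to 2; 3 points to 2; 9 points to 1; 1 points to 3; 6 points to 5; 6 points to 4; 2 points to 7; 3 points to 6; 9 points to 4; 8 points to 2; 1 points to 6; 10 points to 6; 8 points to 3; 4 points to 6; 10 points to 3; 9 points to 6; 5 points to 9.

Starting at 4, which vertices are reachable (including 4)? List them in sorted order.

1, 2, 3, 4, 5, 6, 7, 8, 9

Start at 4.
Its neighbours: 6.
Then their neighbours: 5, 8.
Then next layer: 1, 2, 3, 9.
Then next layer: 7.
Nothing further is reachable.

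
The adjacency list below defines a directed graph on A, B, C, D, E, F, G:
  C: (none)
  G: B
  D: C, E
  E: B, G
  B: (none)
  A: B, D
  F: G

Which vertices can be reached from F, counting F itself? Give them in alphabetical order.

B, F, G

Start at F.
Its neighbours: G.
Then their neighbours: B.
Nothing further is reachable.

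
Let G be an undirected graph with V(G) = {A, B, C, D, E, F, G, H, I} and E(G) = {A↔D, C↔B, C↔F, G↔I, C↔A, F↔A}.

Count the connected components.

From A: component {A, B, C, D, F}.
From E: component {E}.
From G: component {G, I}.
From H: component {H}.
That's 4 components.

4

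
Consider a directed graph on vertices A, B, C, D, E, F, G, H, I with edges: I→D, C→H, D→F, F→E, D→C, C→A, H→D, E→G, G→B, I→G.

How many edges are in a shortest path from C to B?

Distance 0: C.
Distance 1: A, H.
Distance 2: D.
Distance 3: F.
Distance 4: E.
Distance 5: G.
Distance 6: B — contains B.

6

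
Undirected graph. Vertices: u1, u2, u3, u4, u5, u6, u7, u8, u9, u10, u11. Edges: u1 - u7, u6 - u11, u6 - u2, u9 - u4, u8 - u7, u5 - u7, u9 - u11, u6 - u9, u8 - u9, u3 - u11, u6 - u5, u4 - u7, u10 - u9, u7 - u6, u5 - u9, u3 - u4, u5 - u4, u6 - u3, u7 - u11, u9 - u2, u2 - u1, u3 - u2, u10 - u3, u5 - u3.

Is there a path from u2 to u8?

Explore from u2.
Distance 1: reach u1, u3, u6, u9.
Distance 2: reach u4, u5, u7, u8, u10, u11.
Found u8.

Yes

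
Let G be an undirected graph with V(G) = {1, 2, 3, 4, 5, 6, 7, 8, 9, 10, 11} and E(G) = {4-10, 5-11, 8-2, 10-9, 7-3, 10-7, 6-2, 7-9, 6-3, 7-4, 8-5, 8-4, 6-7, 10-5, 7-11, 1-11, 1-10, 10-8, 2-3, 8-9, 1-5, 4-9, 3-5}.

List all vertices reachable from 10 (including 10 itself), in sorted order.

Start at 10.
Its neighbours: 1, 4, 5, 7, 8, 9.
Then their neighbours: 2, 3, 6, 11.
Every vertex is now reached.

1, 2, 3, 4, 5, 6, 7, 8, 9, 10, 11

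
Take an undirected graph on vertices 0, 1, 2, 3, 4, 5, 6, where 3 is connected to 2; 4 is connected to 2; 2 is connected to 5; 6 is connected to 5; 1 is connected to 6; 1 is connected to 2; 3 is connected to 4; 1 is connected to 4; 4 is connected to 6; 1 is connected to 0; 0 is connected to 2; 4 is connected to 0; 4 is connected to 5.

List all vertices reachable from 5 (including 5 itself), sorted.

Start at 5.
Its neighbours: 2, 4, 6.
Then their neighbours: 0, 1, 3.
Every vertex is now reached.

0, 1, 2, 3, 4, 5, 6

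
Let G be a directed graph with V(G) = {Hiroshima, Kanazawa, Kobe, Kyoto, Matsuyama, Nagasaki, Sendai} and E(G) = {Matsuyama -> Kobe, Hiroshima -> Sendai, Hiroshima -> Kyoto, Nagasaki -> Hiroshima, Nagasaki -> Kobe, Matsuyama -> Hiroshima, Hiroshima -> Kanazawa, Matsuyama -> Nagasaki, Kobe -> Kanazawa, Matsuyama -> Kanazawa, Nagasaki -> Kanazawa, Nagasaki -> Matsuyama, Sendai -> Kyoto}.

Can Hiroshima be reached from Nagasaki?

Explore from Nagasaki.
Distance 1: reach Hiroshima, Kanazawa, Kobe, Matsuyama.
Found Hiroshima.

Yes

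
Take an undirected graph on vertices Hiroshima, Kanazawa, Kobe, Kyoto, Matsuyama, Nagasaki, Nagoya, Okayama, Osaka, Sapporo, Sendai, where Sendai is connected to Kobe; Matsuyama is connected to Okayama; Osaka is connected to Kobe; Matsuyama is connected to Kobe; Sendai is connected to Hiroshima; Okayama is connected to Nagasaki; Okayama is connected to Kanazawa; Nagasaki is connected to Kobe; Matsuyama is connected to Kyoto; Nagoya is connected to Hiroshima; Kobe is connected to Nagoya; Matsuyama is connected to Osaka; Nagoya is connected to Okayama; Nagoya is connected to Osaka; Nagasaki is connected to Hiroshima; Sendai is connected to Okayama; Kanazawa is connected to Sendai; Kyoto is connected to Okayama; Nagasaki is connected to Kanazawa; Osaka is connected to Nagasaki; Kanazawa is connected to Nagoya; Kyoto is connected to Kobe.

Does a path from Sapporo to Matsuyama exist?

Sapporo has no edges, so nothing is reachable from it.

No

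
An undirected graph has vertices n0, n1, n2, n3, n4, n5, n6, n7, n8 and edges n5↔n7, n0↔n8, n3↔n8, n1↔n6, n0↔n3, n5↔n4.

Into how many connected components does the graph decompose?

From n0: component {n0, n3, n8}.
From n1: component {n1, n6}.
From n2: component {n2}.
From n4: component {n4, n5, n7}.
That's 4 components.

4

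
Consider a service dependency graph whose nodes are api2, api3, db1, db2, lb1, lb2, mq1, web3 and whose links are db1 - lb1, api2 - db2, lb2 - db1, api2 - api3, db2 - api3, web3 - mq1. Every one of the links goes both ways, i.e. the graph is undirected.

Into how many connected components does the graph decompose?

3

From api2: component {api2, api3, db2}.
From db1: component {db1, lb1, lb2}.
From mq1: component {mq1, web3}.
That's 3 components.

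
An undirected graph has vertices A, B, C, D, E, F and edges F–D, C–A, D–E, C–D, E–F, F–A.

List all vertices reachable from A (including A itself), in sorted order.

A, C, D, E, F

Start at A.
Its neighbours: C, F.
Then their neighbours: D, E.
Nothing further is reachable.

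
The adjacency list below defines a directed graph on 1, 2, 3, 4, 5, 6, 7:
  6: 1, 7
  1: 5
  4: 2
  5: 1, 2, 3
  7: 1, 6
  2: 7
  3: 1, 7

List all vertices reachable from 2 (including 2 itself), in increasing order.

Start at 2.
Its neighbours: 7.
Then their neighbours: 1, 6.
Then next layer: 5.
Then next layer: 3.
Nothing further is reachable.

1, 2, 3, 5, 6, 7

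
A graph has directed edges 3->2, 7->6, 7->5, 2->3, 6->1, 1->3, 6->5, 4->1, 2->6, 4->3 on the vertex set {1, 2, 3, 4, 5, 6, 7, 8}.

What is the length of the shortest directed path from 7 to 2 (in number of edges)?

Distance 0: 7.
Distance 1: 5, 6.
Distance 2: 1.
Distance 3: 3.
Distance 4: 2 — contains 2.

4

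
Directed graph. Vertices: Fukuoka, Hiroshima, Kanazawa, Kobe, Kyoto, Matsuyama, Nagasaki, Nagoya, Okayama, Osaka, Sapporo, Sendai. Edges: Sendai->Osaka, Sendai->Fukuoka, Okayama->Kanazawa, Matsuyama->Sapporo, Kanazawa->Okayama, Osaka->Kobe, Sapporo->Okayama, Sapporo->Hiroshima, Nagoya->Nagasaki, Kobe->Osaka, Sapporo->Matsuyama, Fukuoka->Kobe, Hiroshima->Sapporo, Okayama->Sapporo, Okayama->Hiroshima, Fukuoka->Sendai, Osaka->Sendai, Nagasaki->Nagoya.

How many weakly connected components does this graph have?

4

From Fukuoka: component {Fukuoka, Kobe, Osaka, Sendai}.
From Hiroshima: component {Hiroshima, Kanazawa, Matsuyama, Okayama, Sapporo}.
From Kyoto: component {Kyoto}.
From Nagasaki: component {Nagasaki, Nagoya}.
That's 4 components.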